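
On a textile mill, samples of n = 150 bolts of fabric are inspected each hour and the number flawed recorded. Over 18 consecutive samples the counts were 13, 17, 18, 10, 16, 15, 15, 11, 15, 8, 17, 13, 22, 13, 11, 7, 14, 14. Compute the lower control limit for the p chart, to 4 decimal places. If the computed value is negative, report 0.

p̄ = Σdᵢ / (k·n) = 249 / (18 × 150) = 0.09222
LCL = p̄ − 3·√(p̄(1−p̄)/n) = 0.09222 − 3 × 0.02362 = 0.02135

0.0213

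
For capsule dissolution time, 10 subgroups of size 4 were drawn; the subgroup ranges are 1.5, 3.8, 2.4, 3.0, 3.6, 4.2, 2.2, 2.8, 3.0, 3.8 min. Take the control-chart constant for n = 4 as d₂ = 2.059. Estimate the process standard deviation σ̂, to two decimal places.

R̄ = (1.5 + 3.8 + 2.4 + 3.0 + 3.6 + 4.2 + 2.2 + 2.8 + 3.0 + 3.8) / 10 = 3.0300
σ̂ = R̄ / d₂ = 3.0300 / 2.059 = 1.4716

1.47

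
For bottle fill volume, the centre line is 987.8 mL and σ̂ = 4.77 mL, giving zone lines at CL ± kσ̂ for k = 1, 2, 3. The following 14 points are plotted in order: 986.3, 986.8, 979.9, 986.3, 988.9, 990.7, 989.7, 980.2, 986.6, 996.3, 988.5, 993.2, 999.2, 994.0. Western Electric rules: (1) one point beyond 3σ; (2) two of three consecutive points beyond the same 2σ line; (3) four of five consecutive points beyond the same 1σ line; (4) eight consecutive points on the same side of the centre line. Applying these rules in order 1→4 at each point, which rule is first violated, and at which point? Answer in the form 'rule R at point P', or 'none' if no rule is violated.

rule 3 at point 14

Zone of each point (C = within 1σ̂, B = 1σ̂–2σ̂, A = 2σ̂–3σ̂, * = beyond 3σ̂; sign = side of CL): 1:-C, 2:-C, 3:-B, 4:-C, 5:+C, 6:+C, 7:+C, 8:-B, 9:-C, 10:+B, 11:+C, 12:+B, 13:+A, 14:+B
Rule 3 (four of five consecutive points beyond the same 1σ limit) is satisfied at point 14.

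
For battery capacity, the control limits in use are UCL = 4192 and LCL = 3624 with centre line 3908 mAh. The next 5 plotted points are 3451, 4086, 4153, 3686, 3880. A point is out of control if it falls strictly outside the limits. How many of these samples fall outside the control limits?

1

Compare each point to [3624, 4192]: sample 1 = 3451 < LCL.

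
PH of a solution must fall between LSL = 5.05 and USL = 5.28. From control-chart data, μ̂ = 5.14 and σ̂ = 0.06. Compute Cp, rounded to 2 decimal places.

Cp = (USL − LSL) / (6σ̂) = (5.28 − 5.05) / (6 × 0.06) = 0.2300 / 0.3600 = 0.6389

0.64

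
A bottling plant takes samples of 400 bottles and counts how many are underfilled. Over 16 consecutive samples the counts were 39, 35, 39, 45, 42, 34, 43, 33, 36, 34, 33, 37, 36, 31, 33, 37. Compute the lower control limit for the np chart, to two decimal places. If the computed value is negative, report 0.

p̄ = Σdᵢ / (k·n) = 587 / (16 × 400) = 0.09172
LCL = np̄ − 3·√(np̄(1−p̄)) = 36.6875 − 3 × 5.7726 = 19.3698

19.37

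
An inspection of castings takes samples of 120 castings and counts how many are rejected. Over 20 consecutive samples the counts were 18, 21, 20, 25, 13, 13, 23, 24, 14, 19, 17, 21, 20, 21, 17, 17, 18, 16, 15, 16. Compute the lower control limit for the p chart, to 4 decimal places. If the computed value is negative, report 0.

p̄ = Σdᵢ / (k·n) = 368 / (20 × 120) = 0.15333
LCL = p̄ − 3·√(p̄(1−p̄)/n) = 0.15333 − 3 × 0.03289 = 0.05466

0.0547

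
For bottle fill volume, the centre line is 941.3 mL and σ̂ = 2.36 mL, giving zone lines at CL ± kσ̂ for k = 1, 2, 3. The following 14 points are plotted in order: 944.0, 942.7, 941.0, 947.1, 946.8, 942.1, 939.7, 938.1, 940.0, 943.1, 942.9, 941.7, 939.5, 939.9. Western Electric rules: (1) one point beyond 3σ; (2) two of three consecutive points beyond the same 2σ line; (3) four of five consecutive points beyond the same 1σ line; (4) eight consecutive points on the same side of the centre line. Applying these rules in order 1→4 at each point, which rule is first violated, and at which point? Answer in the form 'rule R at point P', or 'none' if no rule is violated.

rule 2 at point 5

Zone of each point (C = within 1σ̂, B = 1σ̂–2σ̂, A = 2σ̂–3σ̂, * = beyond 3σ̂; sign = side of CL): 1:+B, 2:+C, 3:-C, 4:+A, 5:+A, 6:+C, 7:-C, 8:-B, 9:-C, 10:+C, 11:+C, 12:+C, 13:-C, 14:-C
Rule 2 (two of three consecutive points beyond the same 2σ limit) is satisfied at point 5.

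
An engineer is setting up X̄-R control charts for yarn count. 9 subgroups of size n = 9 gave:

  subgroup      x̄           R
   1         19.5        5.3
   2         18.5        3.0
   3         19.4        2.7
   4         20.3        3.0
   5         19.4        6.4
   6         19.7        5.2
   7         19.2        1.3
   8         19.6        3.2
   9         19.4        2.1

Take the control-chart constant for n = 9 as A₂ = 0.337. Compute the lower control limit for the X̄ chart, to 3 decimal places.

X̄̄ = (19.5 + 18.5 + 19.4 + 20.3 + 19.4 + 19.7 + 19.2 + 19.6 + 19.4) / 9 = 175.0000 / 9 = 19.4444
R̄ = (5.3 + 3.0 + 2.7 + 3.0 + 6.4 + 5.2 + 1.3 + 3.2 + 2.1) / 9 = 32.2000 / 9 = 3.5778
LCL = X̄̄ − A₂·R̄ = 19.4444 − 0.337 × 3.5778 = 18.2387

18.239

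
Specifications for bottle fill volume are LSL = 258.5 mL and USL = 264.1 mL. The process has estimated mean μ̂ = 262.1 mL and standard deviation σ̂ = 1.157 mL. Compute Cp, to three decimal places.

0.807

Cp = (USL − LSL) / (6σ̂) = (264.1 − 258.5) / (6 × 1.157) = 5.6000 / 6.9420 = 0.8067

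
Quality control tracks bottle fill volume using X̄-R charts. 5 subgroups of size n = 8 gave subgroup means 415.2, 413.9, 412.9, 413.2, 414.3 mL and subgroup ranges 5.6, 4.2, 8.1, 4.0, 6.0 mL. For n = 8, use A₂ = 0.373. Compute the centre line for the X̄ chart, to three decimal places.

X̄̄ = (415.2 + 413.9 + 412.9 + 413.2 + 414.3) / 5 = 2069.5000 / 5 = 413.9000
CL = X̄̄ = 413.9000

413.900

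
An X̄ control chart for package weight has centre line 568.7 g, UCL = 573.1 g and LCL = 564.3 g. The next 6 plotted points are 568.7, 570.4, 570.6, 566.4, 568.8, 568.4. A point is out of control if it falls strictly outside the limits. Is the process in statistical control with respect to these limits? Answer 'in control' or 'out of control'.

All 6 points lie within [564.3, 573.1].

in control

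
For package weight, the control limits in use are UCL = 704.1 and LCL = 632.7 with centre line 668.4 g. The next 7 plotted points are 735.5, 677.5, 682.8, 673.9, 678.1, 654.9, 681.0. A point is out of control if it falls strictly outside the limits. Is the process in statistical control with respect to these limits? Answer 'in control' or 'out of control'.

out of control

Compare each point to [632.7, 704.1]: sample 1 = 735.5 > UCL.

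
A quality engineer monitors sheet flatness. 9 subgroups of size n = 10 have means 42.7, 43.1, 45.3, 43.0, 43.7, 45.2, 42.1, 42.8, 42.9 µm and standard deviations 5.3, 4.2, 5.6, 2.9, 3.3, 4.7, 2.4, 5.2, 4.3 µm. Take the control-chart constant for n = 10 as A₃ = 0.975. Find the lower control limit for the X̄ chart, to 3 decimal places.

39.316

X̄̄ = (42.7 + 43.1 + 45.3 + 43.0 + 43.7 + 45.2 + 42.1 + 42.8 + 42.9) / 9 = 43.4222
s̄ = (5.3 + 4.2 + 5.6 + 2.9 + 3.3 + 4.7 + 2.4 + 5.2 + 4.3) / 9 = 4.2111
LCL = X̄̄ − A₃·s̄ = 43.4222 − 0.975 × 4.2111 = 39.3164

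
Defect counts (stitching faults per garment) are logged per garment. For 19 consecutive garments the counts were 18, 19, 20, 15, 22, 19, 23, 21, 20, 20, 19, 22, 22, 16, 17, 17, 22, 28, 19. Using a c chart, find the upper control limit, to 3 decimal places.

c̄ = (18 + 19 + 20 + 15 + 22 + 19 + 23 + 21 + 20 + 20 + 19 + 22 + 22 + 16 + 17 + 17 + 22 + 28 + 19) / 19 = 379 / 19 = 19.9474
UCL = c̄ + 3√c̄ = 19.9474 + 3 × √19.9474 = 19.9474 + 3 × 4.4662 = 33.3461

33.346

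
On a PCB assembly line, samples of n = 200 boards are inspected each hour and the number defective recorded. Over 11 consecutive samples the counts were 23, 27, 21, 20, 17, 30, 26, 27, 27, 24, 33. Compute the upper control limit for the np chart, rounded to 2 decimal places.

39.03

p̄ = Σdᵢ / (k·n) = 275 / (11 × 200) = 0.12500
UCL = np̄ + 3·√(np̄(1−p̄)) = 25.0000 + 3 × √(25.0000×0.87500) = 25.0000 + 3 × 4.6771 = 39.0312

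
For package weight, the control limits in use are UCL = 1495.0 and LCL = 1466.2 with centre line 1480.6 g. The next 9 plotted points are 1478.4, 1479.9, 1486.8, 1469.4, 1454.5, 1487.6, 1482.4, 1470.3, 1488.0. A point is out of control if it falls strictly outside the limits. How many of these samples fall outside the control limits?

1

Compare each point to [1466.2, 1495.0]: sample 5 = 1454.5 < LCL.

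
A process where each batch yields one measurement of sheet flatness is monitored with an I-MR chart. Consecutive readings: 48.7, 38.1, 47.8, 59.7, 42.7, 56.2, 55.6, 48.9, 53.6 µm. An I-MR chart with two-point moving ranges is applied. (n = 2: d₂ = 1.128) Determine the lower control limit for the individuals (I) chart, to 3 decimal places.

25.311

X̄ = (48.7 + 38.1 + 47.8 + 59.7 + 42.7 + 56.2 + 55.6 + 48.9 + 53.6) / 9 = 50.1444
Moving ranges: 10.6, 9.7, 11.9, 17.0, 13.5, 0.6, 6.7, 4.7; M̄R̄ = 74.7000 / 8 = 9.3375
LCL = X̄ − 3·M̄R̄/d₂ = 50.1444 − 3 × 9.3375 / 1.128 = 25.3107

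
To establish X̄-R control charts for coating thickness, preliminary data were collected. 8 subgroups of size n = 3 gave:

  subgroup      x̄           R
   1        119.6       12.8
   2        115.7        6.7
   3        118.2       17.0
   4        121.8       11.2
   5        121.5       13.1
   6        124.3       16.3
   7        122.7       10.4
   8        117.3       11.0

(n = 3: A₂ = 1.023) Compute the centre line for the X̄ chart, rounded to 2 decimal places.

X̄̄ = (119.6 + 115.7 + 118.2 + 121.8 + 121.5 + 124.3 + 122.7 + 117.3) / 8 = 961.1000 / 8 = 120.1375
CL = X̄̄ = 120.1375

120.14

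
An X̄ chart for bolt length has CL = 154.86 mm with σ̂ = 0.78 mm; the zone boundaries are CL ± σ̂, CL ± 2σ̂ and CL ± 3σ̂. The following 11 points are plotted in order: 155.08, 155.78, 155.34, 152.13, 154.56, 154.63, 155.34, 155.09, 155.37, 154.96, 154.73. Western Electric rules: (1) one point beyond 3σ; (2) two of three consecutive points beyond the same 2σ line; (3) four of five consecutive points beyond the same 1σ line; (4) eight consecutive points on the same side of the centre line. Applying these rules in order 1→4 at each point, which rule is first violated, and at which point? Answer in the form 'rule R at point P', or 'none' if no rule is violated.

rule 1 at point 4

Zone of each point (C = within 1σ̂, B = 1σ̂–2σ̂, A = 2σ̂–3σ̂, * = beyond 3σ̂; sign = side of CL): 1:+C, 2:+B, 3:+C, 4:-*, 5:-C, 6:-C, 7:+C, 8:+C, 9:+C, 10:+C, 11:-C
Rule 1 (one point beyond the 3σ limits) is satisfied at point 4.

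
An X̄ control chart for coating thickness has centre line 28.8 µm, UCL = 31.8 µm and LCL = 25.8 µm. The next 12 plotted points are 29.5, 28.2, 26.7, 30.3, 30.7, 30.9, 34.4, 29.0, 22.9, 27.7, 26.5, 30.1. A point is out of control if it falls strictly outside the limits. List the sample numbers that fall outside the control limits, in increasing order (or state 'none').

Compare each point to [25.8, 31.8]: sample 7 = 34.4 > UCL; sample 9 = 22.9 < LCL.

7, 9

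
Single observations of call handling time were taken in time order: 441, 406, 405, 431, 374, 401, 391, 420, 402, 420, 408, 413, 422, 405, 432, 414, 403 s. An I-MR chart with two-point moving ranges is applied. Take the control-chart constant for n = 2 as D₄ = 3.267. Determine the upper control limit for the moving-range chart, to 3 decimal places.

Moving ranges: 35, 1, 26, 57, 27, 10, 29, 18, 18, 12, 5, 9, 17, 27, 18, 11; M̄R̄ = 320.0000 / 16 = 20.0000
UCL_MR = D₄·M̄R̄ = 3.267 × 20.0000 = 65.3400

65.340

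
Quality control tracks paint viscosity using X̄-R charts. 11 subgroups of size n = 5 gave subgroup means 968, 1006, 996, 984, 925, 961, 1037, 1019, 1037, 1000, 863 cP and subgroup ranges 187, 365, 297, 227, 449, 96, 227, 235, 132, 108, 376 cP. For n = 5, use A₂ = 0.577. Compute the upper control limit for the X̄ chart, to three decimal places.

X̄̄ = (968 + 1006 + 996 + 984 + 925 + 961 + 1037 + 1019 + 1037 + 1000 + 863) / 11 = 10796.0000 / 11 = 981.4545
R̄ = (187 + 365 + 297 + 227 + 449 + 96 + 227 + 235 + 132 + 108 + 376) / 11 = 2699.0000 / 11 = 245.3636
UCL = X̄̄ + A₂·R̄ = 981.4545 + 0.577 × 245.3636 = 1123.0294

1123.029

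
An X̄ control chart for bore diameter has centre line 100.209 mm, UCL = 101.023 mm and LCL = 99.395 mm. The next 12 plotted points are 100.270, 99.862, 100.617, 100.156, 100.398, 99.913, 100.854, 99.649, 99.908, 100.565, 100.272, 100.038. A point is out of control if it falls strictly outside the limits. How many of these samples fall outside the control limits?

All 12 points lie within [99.395, 101.023].

0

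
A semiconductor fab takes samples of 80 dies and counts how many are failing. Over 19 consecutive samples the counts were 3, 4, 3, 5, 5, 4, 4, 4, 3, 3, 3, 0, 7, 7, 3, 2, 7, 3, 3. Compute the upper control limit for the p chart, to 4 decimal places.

0.1197

p̄ = Σdᵢ / (k·n) = 73 / (19 × 80) = 0.04803
UCL = p̄ + 3·√(p̄(1−p̄)/n) = 0.04803 + 3 × √(0.04803×0.95197/80) = 0.04803 + 3 × 0.02391 = 0.11974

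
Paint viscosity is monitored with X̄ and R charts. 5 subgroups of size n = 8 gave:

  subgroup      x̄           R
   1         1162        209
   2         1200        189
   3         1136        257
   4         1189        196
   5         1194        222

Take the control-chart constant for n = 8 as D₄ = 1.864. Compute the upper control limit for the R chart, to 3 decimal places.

R̄ = (209 + 189 + 257 + 196 + 222) / 5 = 1073.0000 / 5 = 214.6000
UCL_R = D₄·R̄ = 1.864 × 214.6000 = 400.0144

400.014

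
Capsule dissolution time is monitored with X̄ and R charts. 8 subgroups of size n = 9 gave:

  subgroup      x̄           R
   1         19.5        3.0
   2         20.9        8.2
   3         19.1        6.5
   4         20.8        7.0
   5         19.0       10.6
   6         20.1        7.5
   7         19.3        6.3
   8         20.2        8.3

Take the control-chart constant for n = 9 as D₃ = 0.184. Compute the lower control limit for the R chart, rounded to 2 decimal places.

R̄ = (3.0 + 8.2 + 6.5 + 7.0 + 10.6 + 7.5 + 6.3 + 8.3) / 8 = 57.4000 / 8 = 7.1750
LCL_R = D₃·R̄ = 0.184 × 7.1750 = 1.3202

1.32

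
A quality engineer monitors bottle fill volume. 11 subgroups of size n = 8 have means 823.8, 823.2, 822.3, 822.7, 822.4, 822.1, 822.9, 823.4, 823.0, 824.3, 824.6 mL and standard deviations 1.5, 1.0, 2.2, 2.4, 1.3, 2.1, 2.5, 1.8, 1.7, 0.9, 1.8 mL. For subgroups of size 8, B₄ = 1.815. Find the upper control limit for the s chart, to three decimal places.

s̄ = (1.5 + 1.0 + 2.2 + 2.4 + 1.3 + 2.1 + 2.5 + 1.8 + 1.7 + 0.9 + 1.8) / 11 = 1.7455
UCL_s = B₄·s̄ = 1.815 × 1.7455 = 3.1680

3.168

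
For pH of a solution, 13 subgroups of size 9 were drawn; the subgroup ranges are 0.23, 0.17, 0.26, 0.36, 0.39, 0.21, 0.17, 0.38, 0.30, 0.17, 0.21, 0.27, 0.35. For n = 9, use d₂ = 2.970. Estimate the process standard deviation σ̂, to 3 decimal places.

R̄ = (0.23 + 0.17 + 0.26 + 0.36 + 0.39 + 0.21 + 0.17 + 0.38 + 0.30 + 0.17 + 0.21 + 0.27 + 0.35) / 13 = 0.2669
σ̂ = R̄ / d₂ = 0.2669 / 2.970 = 0.0899

0.090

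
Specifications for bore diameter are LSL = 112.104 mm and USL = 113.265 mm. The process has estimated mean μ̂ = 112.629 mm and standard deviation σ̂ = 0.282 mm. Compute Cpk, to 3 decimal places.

0.621

Cpu = (USL − μ̂) / (3σ̂) = (113.265 − 112.629) / (3 × 0.282) = 0.7518; Cpl = (μ̂ − LSL) / (3σ̂) = (112.629 − 112.104) / (3 × 0.282) = 0.6206; Cpk = min(Cpu, Cpl) = 0.6206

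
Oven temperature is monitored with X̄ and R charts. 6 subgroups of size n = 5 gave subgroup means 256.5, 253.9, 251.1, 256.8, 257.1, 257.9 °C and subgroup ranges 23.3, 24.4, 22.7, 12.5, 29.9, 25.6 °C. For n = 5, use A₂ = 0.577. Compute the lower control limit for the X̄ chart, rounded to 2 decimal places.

X̄̄ = (256.5 + 253.9 + 251.1 + 256.8 + 257.1 + 257.9) / 6 = 1533.3000 / 6 = 255.5500
R̄ = (23.3 + 24.4 + 22.7 + 12.5 + 29.9 + 25.6) / 6 = 138.4000 / 6 = 23.0667
LCL = X̄̄ − A₂·R̄ = 255.5500 − 0.577 × 23.0667 = 242.2405

242.24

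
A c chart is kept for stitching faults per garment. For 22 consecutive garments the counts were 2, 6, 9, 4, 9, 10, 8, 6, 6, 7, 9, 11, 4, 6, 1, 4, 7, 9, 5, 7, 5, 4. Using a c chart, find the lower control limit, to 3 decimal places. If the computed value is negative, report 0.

c̄ = (2 + 6 + 9 + 4 + 9 + 10 + 8 + 6 + 6 + 7 + 9 + 11 + 4 + 6 + 1 + 4 + 7 + 9 + 5 + 7 + 5 + 4) / 22 = 139 / 22 = 6.3182
LCL = c̄ − 3√c̄ = 6.3182 − 3 × 2.5136 = -1.2226 → 0 (cannot be negative)

0.000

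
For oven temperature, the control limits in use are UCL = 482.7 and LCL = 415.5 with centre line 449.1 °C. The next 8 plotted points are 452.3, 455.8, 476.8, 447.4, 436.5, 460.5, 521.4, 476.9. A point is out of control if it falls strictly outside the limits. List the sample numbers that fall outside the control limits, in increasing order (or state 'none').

7

Compare each point to [415.5, 482.7]: sample 7 = 521.4 > UCL.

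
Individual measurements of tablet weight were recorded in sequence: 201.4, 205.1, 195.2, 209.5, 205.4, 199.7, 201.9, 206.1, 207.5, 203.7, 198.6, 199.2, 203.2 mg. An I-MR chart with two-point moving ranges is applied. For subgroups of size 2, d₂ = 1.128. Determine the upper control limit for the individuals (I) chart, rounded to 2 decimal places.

X̄ = (201.4 + 205.1 + 195.2 + 209.5 + 205.4 + 199.7 + 201.9 + 206.1 + 207.5 + 203.7 + 198.6 + 199.2 + 203.2) / 13 = 202.8077
Moving ranges: 3.7, 9.9, 14.3, 4.1, 5.7, 2.2, 4.2, 1.4, 3.8, 5.1, 0.6, 4.0; M̄R̄ = 59.0000 / 12 = 4.9167
UCL = X̄ + 3·M̄R̄/d₂ = 202.8077 + 3 × 4.9167 / 1.128 = 215.8839

215.88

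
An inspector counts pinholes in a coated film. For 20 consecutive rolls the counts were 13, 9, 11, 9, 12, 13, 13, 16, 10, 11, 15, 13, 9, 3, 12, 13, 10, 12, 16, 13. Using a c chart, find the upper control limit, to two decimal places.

21.89

c̄ = (13 + 9 + 11 + 9 + 12 + 13 + 13 + 16 + 10 + 11 + 15 + 13 + 9 + 3 + 12 + 13 + 10 + 12 + 16 + 13) / 20 = 233 / 20 = 11.6500
UCL = c̄ + 3√c̄ = 11.6500 + 3 × √11.6500 = 11.6500 + 3 × 3.4132 = 21.8896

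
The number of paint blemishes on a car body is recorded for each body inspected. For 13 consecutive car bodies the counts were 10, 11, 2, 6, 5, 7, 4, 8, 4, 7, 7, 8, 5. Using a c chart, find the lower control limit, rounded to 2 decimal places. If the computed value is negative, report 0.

0.00

c̄ = (10 + 11 + 2 + 6 + 5 + 7 + 4 + 8 + 4 + 7 + 7 + 8 + 5) / 13 = 84 / 13 = 6.4615
LCL = c̄ − 3√c̄ = 6.4615 − 3 × 2.5420 = -1.1643 → 0 (cannot be negative)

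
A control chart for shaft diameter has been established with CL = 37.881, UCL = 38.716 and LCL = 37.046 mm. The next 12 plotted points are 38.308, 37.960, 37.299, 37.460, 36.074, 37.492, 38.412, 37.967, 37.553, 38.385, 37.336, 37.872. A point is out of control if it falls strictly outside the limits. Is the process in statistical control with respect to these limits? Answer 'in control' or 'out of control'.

out of control

Compare each point to [37.046, 38.716]: sample 5 = 36.074 < LCL.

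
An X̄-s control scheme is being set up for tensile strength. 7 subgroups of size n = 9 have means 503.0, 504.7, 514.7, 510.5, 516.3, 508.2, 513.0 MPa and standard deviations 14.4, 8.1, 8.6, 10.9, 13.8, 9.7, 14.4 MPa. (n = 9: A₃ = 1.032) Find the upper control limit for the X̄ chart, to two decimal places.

X̄̄ = (503.0 + 504.7 + 514.7 + 510.5 + 516.3 + 508.2 + 513.0) / 7 = 510.0571
s̄ = (14.4 + 8.1 + 8.6 + 10.9 + 13.8 + 9.7 + 14.4) / 7 = 11.4143
UCL = X̄̄ + A₃·s̄ = 510.0571 + 1.032 × 11.4143 = 521.8367

521.84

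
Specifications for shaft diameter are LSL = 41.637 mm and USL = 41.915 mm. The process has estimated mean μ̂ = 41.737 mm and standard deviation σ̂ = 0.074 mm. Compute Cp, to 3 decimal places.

Cp = (USL − LSL) / (6σ̂) = (41.915 − 41.637) / (6 × 0.074) = 0.2780 / 0.4440 = 0.6261

0.626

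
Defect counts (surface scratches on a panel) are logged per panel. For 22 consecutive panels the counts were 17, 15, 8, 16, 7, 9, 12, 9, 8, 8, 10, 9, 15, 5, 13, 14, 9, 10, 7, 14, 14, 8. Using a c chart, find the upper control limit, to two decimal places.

c̄ = (17 + 15 + 8 + 16 + 7 + 9 + 12 + 9 + 8 + 8 + 10 + 9 + 15 + 5 + 13 + 14 + 9 + 10 + 7 + 14 + 14 + 8) / 22 = 237 / 22 = 10.7727
UCL = c̄ + 3√c̄ = 10.7727 + 3 × √10.7727 = 10.7727 + 3 × 3.2822 = 20.6193

20.62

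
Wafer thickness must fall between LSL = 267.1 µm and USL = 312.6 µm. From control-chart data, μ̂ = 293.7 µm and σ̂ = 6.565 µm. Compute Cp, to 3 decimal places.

1.155

Cp = (USL − LSL) / (6σ̂) = (312.6 − 267.1) / (6 × 6.565) = 45.5000 / 39.3900 = 1.1551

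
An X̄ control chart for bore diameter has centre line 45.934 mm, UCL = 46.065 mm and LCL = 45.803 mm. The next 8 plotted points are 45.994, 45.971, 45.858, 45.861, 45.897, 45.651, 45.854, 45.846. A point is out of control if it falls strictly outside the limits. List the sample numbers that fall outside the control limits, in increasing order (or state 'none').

Compare each point to [45.803, 46.065]: sample 6 = 45.651 < LCL.

6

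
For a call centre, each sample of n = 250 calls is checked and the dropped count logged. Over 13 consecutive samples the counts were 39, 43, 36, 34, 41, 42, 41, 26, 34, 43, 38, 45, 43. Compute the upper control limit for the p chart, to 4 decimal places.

0.2241

p̄ = Σdᵢ / (k·n) = 505 / (13 × 250) = 0.15538
UCL = p̄ + 3·√(p̄(1−p̄)/n) = 0.15538 + 3 × √(0.15538×0.84462/250) = 0.15538 + 3 × 0.02291 = 0.22412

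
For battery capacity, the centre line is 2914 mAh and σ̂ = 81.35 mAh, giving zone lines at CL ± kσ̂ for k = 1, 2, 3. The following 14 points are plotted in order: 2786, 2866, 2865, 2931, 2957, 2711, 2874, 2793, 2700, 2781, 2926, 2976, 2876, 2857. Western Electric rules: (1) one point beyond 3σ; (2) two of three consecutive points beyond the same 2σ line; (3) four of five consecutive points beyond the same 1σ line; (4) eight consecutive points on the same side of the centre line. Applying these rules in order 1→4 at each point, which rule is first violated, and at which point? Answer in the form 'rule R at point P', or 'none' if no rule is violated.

Zone of each point (C = within 1σ̂, B = 1σ̂–2σ̂, A = 2σ̂–3σ̂, * = beyond 3σ̂; sign = side of CL): 1:-B, 2:-C, 3:-C, 4:+C, 5:+C, 6:-A, 7:-C, 8:-B, 9:-A, 10:-B, 11:+C, 12:+C, 13:-C, 14:-C
Rule 3 (four of five consecutive points beyond the same 1σ limit) is satisfied at point 10.

rule 3 at point 10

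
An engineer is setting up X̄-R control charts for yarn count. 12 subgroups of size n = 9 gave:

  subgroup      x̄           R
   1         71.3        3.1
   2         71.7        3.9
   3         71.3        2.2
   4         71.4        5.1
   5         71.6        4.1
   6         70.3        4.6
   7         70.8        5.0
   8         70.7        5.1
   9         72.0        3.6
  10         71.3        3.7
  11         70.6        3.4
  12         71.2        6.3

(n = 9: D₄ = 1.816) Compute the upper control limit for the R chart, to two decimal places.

R̄ = (3.1 + 3.9 + 2.2 + 5.1 + 4.1 + 4.6 + 5.0 + 5.1 + 3.6 + 3.7 + 3.4 + 6.3) / 12 = 50.1000 / 12 = 4.1750
UCL_R = D₄·R̄ = 1.816 × 4.1750 = 7.5818

7.58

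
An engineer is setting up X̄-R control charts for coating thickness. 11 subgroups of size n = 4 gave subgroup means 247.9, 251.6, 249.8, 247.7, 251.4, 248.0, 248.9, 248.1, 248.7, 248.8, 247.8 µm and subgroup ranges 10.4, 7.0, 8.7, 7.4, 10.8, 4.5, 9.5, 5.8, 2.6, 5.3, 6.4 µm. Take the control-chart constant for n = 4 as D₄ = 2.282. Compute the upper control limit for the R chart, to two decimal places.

16.26

R̄ = (10.4 + 7.0 + 8.7 + 7.4 + 10.8 + 4.5 + 9.5 + 5.8 + 2.6 + 5.3 + 6.4) / 11 = 78.4000 / 11 = 7.1273
UCL_R = D₄·R̄ = 2.282 × 7.1273 = 16.2644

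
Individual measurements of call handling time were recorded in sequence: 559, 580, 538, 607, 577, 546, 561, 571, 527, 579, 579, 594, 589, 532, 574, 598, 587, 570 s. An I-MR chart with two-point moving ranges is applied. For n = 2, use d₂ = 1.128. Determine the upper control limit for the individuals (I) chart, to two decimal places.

X̄ = (559 + 580 + 538 + 607 + 577 + 546 + 561 + 571 + 527 + 579 + 579 + 594 + 589 + 532 + 574 + 598 + 587 + 570) / 18 = 570.4444
Moving ranges: 21, 42, 69, 30, 31, 15, 10, 44, 52, 0, 15, 5, 57, 42, 24, 11, 17; M̄R̄ = 485.0000 / 17 = 28.5294
UCL = X̄ + 3·M̄R̄/d₂ = 570.4444 + 3 × 28.5294 / 1.128 = 646.3205

646.32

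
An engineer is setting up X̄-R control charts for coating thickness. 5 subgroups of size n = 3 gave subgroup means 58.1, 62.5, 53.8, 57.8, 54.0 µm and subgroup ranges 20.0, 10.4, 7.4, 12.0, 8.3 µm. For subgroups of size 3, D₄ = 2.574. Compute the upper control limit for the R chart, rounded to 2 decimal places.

R̄ = (20.0 + 10.4 + 7.4 + 12.0 + 8.3) / 5 = 58.1000 / 5 = 11.6200
UCL_R = D₄·R̄ = 2.574 × 11.6200 = 29.9099

29.91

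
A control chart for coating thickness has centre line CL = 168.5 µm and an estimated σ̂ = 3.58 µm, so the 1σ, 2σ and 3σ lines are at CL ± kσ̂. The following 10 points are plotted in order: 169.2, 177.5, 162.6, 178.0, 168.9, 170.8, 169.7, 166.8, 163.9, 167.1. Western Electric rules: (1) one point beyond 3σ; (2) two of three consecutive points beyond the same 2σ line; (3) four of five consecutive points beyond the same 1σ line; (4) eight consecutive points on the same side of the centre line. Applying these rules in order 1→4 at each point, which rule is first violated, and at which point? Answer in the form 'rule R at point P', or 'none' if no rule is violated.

rule 2 at point 4

Zone of each point (C = within 1σ̂, B = 1σ̂–2σ̂, A = 2σ̂–3σ̂, * = beyond 3σ̂; sign = side of CL): 1:+C, 2:+A, 3:-B, 4:+A, 5:+C, 6:+C, 7:+C, 8:-C, 9:-B, 10:-C
Rule 2 (two of three consecutive points beyond the same 2σ limit) is satisfied at point 4.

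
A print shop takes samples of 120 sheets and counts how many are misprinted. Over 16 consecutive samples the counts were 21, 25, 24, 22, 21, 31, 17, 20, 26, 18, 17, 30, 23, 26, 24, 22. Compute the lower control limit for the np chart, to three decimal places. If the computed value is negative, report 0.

p̄ = Σdᵢ / (k·n) = 367 / (16 × 120) = 0.19115
LCL = np̄ − 3·√(np̄(1−p̄)) = 22.9375 − 3 × 4.3073 = 10.0155

10.016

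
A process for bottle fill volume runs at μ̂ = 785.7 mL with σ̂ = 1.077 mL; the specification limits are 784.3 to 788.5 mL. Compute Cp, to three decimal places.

0.650

Cp = (USL − LSL) / (6σ̂) = (788.5 − 784.3) / (6 × 1.077) = 4.2000 / 6.4620 = 0.6500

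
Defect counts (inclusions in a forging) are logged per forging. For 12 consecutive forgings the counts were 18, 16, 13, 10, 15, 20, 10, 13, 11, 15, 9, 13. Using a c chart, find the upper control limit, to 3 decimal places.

24.640

c̄ = (18 + 16 + 13 + 10 + 15 + 20 + 10 + 13 + 11 + 15 + 9 + 13) / 12 = 163 / 12 = 13.5833
UCL = c̄ + 3√c̄ = 13.5833 + 3 × √13.5833 = 13.5833 + 3 × 3.6856 = 24.6400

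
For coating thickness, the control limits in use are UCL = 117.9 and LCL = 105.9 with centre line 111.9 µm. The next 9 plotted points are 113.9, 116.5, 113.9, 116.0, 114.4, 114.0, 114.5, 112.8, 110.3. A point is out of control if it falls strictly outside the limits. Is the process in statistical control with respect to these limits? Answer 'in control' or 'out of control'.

All 9 points lie within [105.9, 117.9].

in control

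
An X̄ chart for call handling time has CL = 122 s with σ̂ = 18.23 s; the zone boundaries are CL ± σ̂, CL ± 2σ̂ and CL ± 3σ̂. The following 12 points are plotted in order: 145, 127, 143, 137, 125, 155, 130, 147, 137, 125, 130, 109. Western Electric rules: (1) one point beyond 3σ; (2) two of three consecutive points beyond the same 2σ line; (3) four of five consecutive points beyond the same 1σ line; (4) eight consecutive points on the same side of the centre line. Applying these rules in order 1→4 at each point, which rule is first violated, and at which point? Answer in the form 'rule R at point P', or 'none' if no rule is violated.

rule 4 at point 8

Zone of each point (C = within 1σ̂, B = 1σ̂–2σ̂, A = 2σ̂–3σ̂, * = beyond 3σ̂; sign = side of CL): 1:+B, 2:+C, 3:+B, 4:+C, 5:+C, 6:+B, 7:+C, 8:+B, 9:+C, 10:+C, 11:+C, 12:-C
Rule 4 (eight consecutive points on the same side of the centre line) is satisfied at point 8.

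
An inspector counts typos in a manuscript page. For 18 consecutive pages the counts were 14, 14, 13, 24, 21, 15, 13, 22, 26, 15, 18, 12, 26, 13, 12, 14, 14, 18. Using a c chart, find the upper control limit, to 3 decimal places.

c̄ = (14 + 14 + 13 + 24 + 21 + 15 + 13 + 22 + 26 + 15 + 18 + 12 + 26 + 13 + 12 + 14 + 14 + 18) / 18 = 304 / 18 = 16.8889
UCL = c̄ + 3√c̄ = 16.8889 + 3 × √16.8889 = 16.8889 + 3 × 4.1096 = 29.2177

29.218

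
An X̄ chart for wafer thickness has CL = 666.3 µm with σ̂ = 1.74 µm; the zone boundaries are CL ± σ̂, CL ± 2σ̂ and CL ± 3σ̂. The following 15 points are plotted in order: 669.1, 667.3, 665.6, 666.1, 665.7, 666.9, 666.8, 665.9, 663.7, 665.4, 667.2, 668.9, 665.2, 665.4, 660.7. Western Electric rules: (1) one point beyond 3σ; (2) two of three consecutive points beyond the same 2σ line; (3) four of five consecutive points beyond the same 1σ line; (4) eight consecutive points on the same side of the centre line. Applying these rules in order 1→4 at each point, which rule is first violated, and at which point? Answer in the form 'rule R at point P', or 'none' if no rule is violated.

Zone of each point (C = within 1σ̂, B = 1σ̂–2σ̂, A = 2σ̂–3σ̂, * = beyond 3σ̂; sign = side of CL): 1:+B, 2:+C, 3:-C, 4:-C, 5:-C, 6:+C, 7:+C, 8:-C, 9:-B, 10:-C, 11:+C, 12:+B, 13:-C, 14:-C, 15:-*
Rule 1 (one point beyond the 3σ limits) is satisfied at point 15.

rule 1 at point 15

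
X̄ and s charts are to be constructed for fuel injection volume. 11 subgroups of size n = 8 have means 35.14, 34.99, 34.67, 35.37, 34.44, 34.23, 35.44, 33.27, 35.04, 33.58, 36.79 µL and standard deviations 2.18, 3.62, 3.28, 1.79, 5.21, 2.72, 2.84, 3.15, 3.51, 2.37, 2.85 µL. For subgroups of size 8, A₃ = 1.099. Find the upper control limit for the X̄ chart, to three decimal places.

X̄̄ = (35.14 + 34.99 + 34.67 + 35.37 + 34.44 + 34.23 + 35.44 + 33.27 + 35.04 + 33.58 + 36.79) / 11 = 34.8145
s̄ = (2.18 + 3.62 + 3.28 + 1.79 + 5.21 + 2.72 + 2.84 + 3.15 + 3.51 + 2.37 + 2.85) / 11 = 3.0473
UCL = X̄̄ + A₃·s̄ = 34.8145 + 1.099 × 3.0473 = 38.1635

38.163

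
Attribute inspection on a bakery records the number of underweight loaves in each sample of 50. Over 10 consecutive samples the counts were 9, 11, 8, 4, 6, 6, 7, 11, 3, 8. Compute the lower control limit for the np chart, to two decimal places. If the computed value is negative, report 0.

0.00

p̄ = Σdᵢ / (k·n) = 73 / (10 × 50) = 0.14600
LCL = np̄ − 3·√(np̄(1−p̄)) = 7.3000 − 3 × 2.4968 = -0.1905 → 0 (negative, so LCL = 0)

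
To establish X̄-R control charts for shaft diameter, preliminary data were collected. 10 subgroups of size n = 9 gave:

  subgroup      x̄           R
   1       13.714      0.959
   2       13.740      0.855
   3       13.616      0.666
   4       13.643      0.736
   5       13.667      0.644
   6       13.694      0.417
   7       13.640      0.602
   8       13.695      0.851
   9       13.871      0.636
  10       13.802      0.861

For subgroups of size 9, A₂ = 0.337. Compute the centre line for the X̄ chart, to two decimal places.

X̄̄ = (13.714 + 13.740 + 13.616 + 13.643 + 13.667 + 13.694 + 13.640 + 13.695 + 13.871 + 13.802) / 10 = 137.0820 / 10 = 13.7082
CL = X̄̄ = 13.7082

13.71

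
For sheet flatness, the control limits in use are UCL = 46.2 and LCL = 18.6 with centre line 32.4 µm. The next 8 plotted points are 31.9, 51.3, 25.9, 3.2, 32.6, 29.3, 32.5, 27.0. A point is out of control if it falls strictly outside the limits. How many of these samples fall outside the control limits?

2

Compare each point to [18.6, 46.2]: sample 2 = 51.3 > UCL; sample 4 = 3.2 < LCL.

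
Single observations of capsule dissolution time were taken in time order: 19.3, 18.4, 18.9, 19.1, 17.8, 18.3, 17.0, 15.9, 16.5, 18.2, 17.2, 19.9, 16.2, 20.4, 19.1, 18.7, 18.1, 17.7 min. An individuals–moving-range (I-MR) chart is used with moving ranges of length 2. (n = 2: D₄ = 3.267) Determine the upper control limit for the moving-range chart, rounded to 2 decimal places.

4.30

Moving ranges: 0.9, 0.5, 0.2, 1.3, 0.5, 1.3, 1.1, 0.6, 1.7, 1.0, 2.7, 3.7, 4.2, 1.3, 0.4, 0.6, 0.4; M̄R̄ = 22.4000 / 17 = 1.3176
UCL_MR = D₄·M̄R̄ = 3.267 × 1.3176 = 4.3048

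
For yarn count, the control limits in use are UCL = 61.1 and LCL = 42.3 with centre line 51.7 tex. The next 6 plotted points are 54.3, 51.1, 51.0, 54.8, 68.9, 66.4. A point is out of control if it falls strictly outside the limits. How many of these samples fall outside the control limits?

2

Compare each point to [42.3, 61.1]: sample 5 = 68.9 > UCL; sample 6 = 66.4 > UCL.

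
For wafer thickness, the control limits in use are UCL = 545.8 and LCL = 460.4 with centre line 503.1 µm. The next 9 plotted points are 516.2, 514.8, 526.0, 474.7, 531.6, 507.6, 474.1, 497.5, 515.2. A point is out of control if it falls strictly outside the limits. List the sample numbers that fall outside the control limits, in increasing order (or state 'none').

All 9 points lie within [460.4, 545.8].

none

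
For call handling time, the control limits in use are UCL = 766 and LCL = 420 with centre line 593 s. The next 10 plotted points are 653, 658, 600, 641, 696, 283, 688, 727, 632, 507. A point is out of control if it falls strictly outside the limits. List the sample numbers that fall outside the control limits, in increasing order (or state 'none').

Compare each point to [420, 766]: sample 6 = 283 < LCL.

6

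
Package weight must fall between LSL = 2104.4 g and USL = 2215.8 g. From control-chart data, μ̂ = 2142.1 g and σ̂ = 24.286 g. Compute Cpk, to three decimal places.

Cpu = (USL − μ̂) / (3σ̂) = (2215.8 − 2142.1) / (3 × 24.286) = 1.0116; Cpl = (μ̂ − LSL) / (3σ̂) = (2142.1 − 2104.4) / (3 × 24.286) = 0.5174; Cpk = min(Cpu, Cpl) = 0.5174

0.517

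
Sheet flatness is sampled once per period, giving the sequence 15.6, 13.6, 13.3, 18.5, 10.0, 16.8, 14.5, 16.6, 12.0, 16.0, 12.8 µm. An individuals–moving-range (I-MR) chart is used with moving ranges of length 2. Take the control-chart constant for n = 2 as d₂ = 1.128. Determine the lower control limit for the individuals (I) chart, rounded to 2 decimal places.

4.15

X̄ = (15.6 + 13.6 + 13.3 + 18.5 + 10.0 + 16.8 + 14.5 + 16.6 + 12.0 + 16.0 + 12.8) / 11 = 14.5182
Moving ranges: 2.0, 0.3, 5.2, 8.5, 6.8, 2.3, 2.1, 4.6, 4.0, 3.2; M̄R̄ = 39.0000 / 10 = 3.9000
LCL = X̄ − 3·M̄R̄/d₂ = 14.5182 − 3 × 3.9000 / 1.128 = 4.1458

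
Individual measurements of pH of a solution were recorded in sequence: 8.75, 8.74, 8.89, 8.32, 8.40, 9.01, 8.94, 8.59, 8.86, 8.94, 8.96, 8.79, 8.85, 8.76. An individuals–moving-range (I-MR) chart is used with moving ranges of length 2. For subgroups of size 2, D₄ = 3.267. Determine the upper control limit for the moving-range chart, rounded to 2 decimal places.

0.64

Moving ranges: 0.01, 0.15, 0.57, 0.08, 0.61, 0.07, 0.35, 0.27, 0.08, 0.02, 0.17, 0.06, 0.09; M̄R̄ = 2.5300 / 13 = 0.1946
UCL_MR = D₄·M̄R̄ = 3.267 × 0.1946 = 0.6358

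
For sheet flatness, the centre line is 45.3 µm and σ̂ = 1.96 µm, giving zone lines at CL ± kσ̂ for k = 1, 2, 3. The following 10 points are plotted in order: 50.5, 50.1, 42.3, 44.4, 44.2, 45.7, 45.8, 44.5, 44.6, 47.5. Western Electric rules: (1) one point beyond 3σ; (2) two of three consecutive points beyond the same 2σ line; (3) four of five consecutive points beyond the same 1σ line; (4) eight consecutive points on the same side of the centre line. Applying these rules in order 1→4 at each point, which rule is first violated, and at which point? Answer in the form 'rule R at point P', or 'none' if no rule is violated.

Zone of each point (C = within 1σ̂, B = 1σ̂–2σ̂, A = 2σ̂–3σ̂, * = beyond 3σ̂; sign = side of CL): 1:+A, 2:+A, 3:-B, 4:-C, 5:-C, 6:+C, 7:+C, 8:-C, 9:-C, 10:+B
Rule 2 (two of three consecutive points beyond the same 2σ limit) is satisfied at point 2.

rule 2 at point 2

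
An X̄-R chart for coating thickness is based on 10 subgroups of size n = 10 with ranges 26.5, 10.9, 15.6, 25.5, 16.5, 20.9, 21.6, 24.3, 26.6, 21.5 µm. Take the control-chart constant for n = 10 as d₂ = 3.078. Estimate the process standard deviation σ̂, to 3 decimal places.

R̄ = (26.5 + 10.9 + 15.6 + 25.5 + 16.5 + 20.9 + 21.6 + 24.3 + 26.6 + 21.5) / 10 = 20.9900
σ̂ = R̄ / d₂ = 20.9900 / 3.078 = 6.8194

6.819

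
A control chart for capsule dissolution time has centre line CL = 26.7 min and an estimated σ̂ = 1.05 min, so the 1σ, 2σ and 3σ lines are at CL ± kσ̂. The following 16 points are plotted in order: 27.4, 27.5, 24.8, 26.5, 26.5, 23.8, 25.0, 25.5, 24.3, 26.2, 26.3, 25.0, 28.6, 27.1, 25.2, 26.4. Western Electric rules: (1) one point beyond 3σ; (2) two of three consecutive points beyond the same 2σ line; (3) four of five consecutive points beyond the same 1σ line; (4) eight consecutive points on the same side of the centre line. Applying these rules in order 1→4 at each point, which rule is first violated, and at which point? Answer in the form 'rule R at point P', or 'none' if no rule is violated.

rule 3 at point 9

Zone of each point (C = within 1σ̂, B = 1σ̂–2σ̂, A = 2σ̂–3σ̂, * = beyond 3σ̂; sign = side of CL): 1:+C, 2:+C, 3:-B, 4:-C, 5:-C, 6:-A, 7:-B, 8:-B, 9:-A, 10:-C, 11:-C, 12:-B, 13:+B, 14:+C, 15:-B, 16:-C
Rule 3 (four of five consecutive points beyond the same 1σ limit) is satisfied at point 9.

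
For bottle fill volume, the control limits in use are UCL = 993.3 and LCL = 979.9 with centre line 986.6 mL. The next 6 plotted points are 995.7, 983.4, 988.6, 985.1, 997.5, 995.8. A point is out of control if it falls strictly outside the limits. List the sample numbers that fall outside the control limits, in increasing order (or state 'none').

1, 5, 6

Compare each point to [979.9, 993.3]: sample 1 = 995.7 > UCL; sample 5 = 997.5 > UCL; sample 6 = 995.8 > UCL.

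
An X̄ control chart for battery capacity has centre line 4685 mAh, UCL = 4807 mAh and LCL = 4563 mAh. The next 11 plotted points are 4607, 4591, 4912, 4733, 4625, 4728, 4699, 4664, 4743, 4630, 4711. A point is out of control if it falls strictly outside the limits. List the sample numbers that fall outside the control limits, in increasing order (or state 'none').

Compare each point to [4563, 4807]: sample 3 = 4912 > UCL.

3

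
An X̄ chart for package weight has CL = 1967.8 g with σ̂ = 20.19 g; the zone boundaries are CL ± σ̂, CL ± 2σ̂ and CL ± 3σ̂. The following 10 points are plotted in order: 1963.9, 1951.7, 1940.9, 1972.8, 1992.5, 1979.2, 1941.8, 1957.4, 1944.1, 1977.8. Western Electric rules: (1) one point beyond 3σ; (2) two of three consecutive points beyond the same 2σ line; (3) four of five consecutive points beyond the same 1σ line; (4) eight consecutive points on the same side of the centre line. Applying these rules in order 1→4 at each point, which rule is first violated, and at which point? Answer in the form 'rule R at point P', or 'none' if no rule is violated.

none

Zone of each point (C = within 1σ̂, B = 1σ̂–2σ̂, A = 2σ̂–3σ̂, * = beyond 3σ̂; sign = side of CL): 1:-C, 2:-C, 3:-B, 4:+C, 5:+B, 6:+C, 7:-B, 8:-C, 9:-B, 10:+C
No rule fires across all 10 points.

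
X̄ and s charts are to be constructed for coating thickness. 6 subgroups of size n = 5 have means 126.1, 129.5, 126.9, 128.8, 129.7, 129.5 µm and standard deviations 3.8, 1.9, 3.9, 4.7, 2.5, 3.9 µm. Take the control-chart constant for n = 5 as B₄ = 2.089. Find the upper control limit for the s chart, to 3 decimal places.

s̄ = (3.8 + 1.9 + 3.9 + 4.7 + 2.5 + 3.9) / 6 = 3.4500
UCL_s = B₄·s̄ = 2.089 × 3.4500 = 7.2070

7.207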